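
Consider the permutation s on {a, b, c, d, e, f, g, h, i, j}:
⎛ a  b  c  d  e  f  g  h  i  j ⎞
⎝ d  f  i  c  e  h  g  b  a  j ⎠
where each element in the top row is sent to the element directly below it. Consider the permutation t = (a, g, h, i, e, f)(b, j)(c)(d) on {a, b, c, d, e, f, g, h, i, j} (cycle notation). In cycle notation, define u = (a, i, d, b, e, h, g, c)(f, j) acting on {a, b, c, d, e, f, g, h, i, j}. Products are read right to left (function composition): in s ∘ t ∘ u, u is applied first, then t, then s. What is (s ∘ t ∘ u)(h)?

Apply the permutations in order: u(h) = g, then t(g) = h, then s(h) = b. So (s ∘ t ∘ u)(h) = b.

b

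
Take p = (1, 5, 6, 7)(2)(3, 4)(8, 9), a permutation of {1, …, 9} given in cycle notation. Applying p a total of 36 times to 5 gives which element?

5

5 lies in the 4-cycle (1, 5, 6, 7).
On a 4-cycle, p^4 is the identity, so p^36 = p^0 there (36 ≡ 0 mod 4).
So p^36(5) = 5.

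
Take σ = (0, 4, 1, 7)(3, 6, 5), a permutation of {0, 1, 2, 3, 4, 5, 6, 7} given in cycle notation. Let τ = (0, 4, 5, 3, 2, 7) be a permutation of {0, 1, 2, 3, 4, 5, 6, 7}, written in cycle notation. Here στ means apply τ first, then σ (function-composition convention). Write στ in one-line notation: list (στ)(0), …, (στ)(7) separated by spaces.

(στ)(x) = σ(τ(x)). Computing each image: σ(τ(0)) = σ(4) = 1, σ(τ(1)) = σ(1) = 7, σ(τ(2)) = σ(7) = 0, σ(τ(3)) = σ(2) = 2, σ(τ(4)) = σ(5) = 3, σ(τ(5)) = σ(3) = 6, σ(τ(6)) = σ(6) = 5, σ(τ(7)) = σ(0) = 4.
Hence στ = [1 7 0 2 3 6 5 4].

1 7 0 2 3 6 5 4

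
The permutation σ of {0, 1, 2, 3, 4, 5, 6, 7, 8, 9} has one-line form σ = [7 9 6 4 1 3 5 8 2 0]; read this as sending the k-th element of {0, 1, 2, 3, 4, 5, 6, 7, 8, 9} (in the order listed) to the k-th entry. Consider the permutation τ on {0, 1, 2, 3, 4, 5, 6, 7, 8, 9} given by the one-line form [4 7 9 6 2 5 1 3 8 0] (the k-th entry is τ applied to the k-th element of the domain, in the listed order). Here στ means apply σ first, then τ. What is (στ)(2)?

(στ)(2) = τ(σ(2)). σ(2) = 6, then τ(6) = 1. So (στ)(2) = 1.

1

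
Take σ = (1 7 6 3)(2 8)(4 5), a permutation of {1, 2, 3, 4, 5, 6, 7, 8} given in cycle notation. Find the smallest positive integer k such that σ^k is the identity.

4

The cycle type of σ is (4, 2, 2).
The order of σ is the least common multiple of its cycle lengths: lcm(4, 2, 2) = 4.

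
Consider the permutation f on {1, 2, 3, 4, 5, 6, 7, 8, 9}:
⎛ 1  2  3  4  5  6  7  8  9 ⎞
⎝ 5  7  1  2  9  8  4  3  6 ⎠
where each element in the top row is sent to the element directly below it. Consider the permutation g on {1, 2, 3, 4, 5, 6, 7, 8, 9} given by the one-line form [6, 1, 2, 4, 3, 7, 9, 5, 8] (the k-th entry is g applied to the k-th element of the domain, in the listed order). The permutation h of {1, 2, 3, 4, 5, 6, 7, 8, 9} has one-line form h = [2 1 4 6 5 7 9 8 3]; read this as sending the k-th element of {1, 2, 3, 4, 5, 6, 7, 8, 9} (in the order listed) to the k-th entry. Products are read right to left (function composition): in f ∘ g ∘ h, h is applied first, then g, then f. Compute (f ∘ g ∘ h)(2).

(f ∘ g ∘ h)(2) = f(g(h(2))). h(2) = 1, then g(1) = 6, then f(6) = 8, so the result is 8.

8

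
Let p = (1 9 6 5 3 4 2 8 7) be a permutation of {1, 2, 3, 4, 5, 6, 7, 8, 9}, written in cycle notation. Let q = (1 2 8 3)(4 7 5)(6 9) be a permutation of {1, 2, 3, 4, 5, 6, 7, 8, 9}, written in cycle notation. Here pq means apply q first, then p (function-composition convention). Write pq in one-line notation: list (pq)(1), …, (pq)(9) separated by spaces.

8 7 9 1 2 6 3 4 5

For each element, apply q then p: 1 → 2 → 8; 2 → 8 → 7; 3 → 1 → 9; 4 → 7 → 1; 5 → 4 → 2; 6 → 9 → 6; 7 → 5 → 3; 8 → 3 → 4; 9 → 6 → 5.
So pq in one-line form is 8 7 9 1 2 6 3 4 5.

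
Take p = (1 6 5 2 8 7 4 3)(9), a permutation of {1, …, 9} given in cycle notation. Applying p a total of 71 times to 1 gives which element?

3

1 lies in the 8-cycle (1 6 5 2 8 7 4 3).
Powers repeat with period 8 on this cycle, and 71 mod 8 = 7, so p^71(1) = p^7(1).
Stepping 7 places around the cycle: 1 → 6 → 5 → 2 → 8 → 7 → 4 → 3.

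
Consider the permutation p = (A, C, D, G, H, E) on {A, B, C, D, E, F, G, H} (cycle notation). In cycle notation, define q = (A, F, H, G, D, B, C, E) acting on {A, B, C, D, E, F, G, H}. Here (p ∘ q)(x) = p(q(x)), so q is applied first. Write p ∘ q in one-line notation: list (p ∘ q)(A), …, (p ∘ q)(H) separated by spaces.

F D A B C E G H

For each element, apply q then p: A → F → F; B → C → D; C → E → A; D → B → B; E → A → C; F → H → E; G → D → G; H → G → H.
So p ∘ q in one-line form is F D A B C E G H.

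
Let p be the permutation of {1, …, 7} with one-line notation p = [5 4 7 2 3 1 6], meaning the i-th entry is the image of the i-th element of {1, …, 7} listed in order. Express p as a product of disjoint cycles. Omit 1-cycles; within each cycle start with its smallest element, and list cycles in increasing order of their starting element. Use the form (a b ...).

(1 5 3 7 6)(2 4)

Start at 1 and follow images: 1 → 5 → 3 → 7 → 6 → 1, giving the cycle (1 5 3 7 6).
Continuing from each remaining unvisited element yields (1 5 3 7 6)(2 4).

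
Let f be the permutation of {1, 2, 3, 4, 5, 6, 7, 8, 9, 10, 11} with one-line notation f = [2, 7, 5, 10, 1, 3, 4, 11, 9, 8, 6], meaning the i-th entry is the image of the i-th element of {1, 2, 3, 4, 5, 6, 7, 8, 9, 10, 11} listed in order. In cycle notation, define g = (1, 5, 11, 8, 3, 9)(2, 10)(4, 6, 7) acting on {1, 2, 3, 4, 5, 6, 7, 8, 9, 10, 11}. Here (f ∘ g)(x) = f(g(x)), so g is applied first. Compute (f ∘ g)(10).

7

First apply g: g(10) = 2, then f(2) = 7. Thus (f ∘ g)(10) = 7.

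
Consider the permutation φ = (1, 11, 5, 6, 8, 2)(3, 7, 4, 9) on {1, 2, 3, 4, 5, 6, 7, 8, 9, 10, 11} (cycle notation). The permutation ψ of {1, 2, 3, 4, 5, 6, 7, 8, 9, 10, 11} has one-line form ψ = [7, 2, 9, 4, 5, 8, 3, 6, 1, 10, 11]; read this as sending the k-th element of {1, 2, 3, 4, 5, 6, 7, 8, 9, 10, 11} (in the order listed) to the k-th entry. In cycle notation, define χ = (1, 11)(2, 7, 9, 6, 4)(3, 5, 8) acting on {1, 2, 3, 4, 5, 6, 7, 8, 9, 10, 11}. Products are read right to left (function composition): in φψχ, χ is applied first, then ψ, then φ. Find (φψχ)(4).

Chase 4: χ(4) = 2; ψ(2) = 2; φ(2) = 1. Hence (φψχ)(4) = 1.

1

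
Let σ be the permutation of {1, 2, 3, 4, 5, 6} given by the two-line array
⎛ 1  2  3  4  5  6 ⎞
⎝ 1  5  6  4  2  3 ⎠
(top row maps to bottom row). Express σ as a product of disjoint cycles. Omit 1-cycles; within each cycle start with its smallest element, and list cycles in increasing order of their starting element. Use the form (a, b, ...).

(2, 5)(3, 6)

Start at 2 and follow images: 2 → 5 → 2, giving the cycle (2, 5).
Continuing from each remaining unvisited element yields (2, 5)(3, 6).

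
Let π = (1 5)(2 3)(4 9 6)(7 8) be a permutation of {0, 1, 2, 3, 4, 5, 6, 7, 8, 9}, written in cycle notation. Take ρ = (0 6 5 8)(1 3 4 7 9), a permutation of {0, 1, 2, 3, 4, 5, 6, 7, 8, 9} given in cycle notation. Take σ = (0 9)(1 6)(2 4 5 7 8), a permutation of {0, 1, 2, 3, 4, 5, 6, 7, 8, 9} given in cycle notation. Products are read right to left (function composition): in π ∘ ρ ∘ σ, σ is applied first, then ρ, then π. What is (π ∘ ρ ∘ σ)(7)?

Apply the permutations in order: σ(7) = 8, then ρ(8) = 0, then π(0) = 0. So (π ∘ ρ ∘ σ)(7) = 0.

0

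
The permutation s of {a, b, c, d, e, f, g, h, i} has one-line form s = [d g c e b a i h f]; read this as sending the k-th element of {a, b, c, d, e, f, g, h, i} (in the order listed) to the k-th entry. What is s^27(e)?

d

Tracing e → b → … returns to e after 7 steps, so e lies in a 7-cycle (a d e b g i f).
Powers repeat with period 7 on this cycle, and 27 mod 7 = 6, so s^27(e) = s^6(e).
Stepping 6 places around the cycle: e → b → g → i → f → a → d.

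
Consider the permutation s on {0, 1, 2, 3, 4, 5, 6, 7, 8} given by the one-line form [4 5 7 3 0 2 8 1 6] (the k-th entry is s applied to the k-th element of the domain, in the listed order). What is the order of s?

4

Decomposing into disjoint cycles gives cycle lengths 4, 2, 2, 1.
The order of s is the least common multiple of its cycle lengths: lcm(4, 2, 2) = 4.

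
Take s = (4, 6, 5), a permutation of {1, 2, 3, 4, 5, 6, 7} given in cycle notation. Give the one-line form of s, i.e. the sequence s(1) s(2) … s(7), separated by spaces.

1 2 3 6 4 5 7

Image by image: 1→1, 2→2, 3→3, 4→6, 5→4, 6→5, 7→7.
Listing these in domain order gives 1 2 3 6 4 5 7.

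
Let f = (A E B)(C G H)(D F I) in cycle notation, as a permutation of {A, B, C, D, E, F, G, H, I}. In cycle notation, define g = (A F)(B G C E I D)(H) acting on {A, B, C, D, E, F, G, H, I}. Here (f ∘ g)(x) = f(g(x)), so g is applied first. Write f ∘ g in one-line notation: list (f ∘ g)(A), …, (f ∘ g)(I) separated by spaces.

(f ∘ g)(x) = f(g(x)). Computing each image: f(g(A)) = f(F) = I, f(g(B)) = f(G) = H, f(g(C)) = f(E) = B, f(g(D)) = f(B) = A, f(g(E)) = f(I) = D, f(g(F)) = f(A) = E, f(g(G)) = f(C) = G, f(g(H)) = f(H) = C, f(g(I)) = f(D) = F.
Hence f ∘ g = [I H B A D E G C F].

I H B A D E G C F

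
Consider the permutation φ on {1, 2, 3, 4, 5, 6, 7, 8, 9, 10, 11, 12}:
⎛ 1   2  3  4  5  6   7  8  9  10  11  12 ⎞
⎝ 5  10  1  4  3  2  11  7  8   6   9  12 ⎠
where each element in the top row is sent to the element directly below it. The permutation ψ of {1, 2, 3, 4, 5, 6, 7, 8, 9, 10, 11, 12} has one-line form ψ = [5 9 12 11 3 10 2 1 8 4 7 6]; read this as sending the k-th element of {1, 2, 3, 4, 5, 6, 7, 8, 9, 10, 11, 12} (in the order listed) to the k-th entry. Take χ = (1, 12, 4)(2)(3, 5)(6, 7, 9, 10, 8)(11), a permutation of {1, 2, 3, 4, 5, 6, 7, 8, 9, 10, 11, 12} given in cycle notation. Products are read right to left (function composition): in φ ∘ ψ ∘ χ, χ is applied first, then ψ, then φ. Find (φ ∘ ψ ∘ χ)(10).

5

Apply the permutations in order: χ(10) = 8, then ψ(8) = 1, then φ(1) = 5. So (φ ∘ ψ ∘ χ)(10) = 5.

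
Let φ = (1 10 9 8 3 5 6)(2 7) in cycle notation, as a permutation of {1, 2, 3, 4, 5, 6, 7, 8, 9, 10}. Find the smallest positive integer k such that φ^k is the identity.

14

The cycle type of φ is (7, 2, 1).
Since disjoint cycles commute, ord(φ) = lcm(7, 2) = 14.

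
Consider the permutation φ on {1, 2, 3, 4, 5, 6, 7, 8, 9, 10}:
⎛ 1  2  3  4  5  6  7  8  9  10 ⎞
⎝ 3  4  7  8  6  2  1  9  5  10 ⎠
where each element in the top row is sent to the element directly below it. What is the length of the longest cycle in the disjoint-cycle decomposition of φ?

Decomposing into disjoint cycles gives (1, 3, 7)(2, 4, 8, 9, 5, 6); the longest has length 6.

6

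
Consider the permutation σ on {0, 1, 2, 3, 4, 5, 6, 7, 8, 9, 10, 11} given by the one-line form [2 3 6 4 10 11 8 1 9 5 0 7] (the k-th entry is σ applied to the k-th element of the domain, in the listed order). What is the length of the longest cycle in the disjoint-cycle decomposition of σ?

Decomposing into disjoint cycles gives (0 2 6 8 9 5 11 7 1 3 4 10); the longest has length 12.

12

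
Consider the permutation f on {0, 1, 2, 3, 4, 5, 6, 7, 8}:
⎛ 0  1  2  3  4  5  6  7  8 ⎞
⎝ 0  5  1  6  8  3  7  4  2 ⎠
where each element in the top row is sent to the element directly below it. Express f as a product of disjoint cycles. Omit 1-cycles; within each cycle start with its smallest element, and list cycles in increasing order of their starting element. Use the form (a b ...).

(1 5 3 6 7 4 8 2)

Start at 1 and follow images: 1 → 5 → 3 → 6 → 7 → 4 → 8 → 2 → 1, giving the cycle (1 5 3 6 7 4 8 2).
Continuing from each remaining unvisited element yields (1 5 3 6 7 4 8 2).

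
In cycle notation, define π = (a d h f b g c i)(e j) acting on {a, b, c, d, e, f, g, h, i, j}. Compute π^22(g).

f

g lies in the 8-cycle (a d h f b g c i).
Since the cycle has length 8, π^22 acts on it the same as π^6 (22 mod 8 = 6).
Stepping 6 places around the cycle: g → c → i → a → d → h → f.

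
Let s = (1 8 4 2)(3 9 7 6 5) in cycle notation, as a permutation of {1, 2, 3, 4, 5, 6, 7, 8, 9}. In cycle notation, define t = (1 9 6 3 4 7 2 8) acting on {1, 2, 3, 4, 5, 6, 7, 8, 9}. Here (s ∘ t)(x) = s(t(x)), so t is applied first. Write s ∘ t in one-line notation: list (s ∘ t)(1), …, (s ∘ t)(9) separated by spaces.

7 4 2 6 3 9 1 8 5

(s ∘ t)(x) = s(t(x)). Computing each image: s(t(1)) = s(9) = 7, s(t(2)) = s(8) = 4, s(t(3)) = s(4) = 2, s(t(4)) = s(7) = 6, s(t(5)) = s(5) = 3, s(t(6)) = s(3) = 9, s(t(7)) = s(2) = 1, s(t(8)) = s(1) = 8, s(t(9)) = s(6) = 5.
Hence s ∘ t = [7 4 2 6 3 9 1 8 5].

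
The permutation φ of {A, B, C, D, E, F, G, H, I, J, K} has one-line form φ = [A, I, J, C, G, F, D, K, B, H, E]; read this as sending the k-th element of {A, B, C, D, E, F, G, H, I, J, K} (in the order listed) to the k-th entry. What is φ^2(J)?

K

Tracing J → H → … returns to J after 7 steps, so J lies in a 7-cycle (C, J, H, K, E, G, D).
Advancing 2 steps from J: J → H → K.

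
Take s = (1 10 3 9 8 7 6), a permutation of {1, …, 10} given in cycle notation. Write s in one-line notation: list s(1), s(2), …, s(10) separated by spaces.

Reading each image from the cycles: 1↦10, 2↦2, 3↦9, 4↦4, 5↦5, 6↦1, 7↦6, 8↦7, 9↦8, 10↦3.
So the one-line form is 10 2 9 4 5 1 6 7 8 3.

10 2 9 4 5 1 6 7 8 3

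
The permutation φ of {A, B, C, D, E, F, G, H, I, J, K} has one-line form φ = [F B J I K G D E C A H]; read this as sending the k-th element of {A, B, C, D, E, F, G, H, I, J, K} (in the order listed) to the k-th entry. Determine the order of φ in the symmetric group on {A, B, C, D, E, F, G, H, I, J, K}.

Writing φ as disjoint cycles, the cycle lengths are 7, 3, 1.
Since disjoint cycles commute, ord(φ) = lcm(7, 3) = 21.

21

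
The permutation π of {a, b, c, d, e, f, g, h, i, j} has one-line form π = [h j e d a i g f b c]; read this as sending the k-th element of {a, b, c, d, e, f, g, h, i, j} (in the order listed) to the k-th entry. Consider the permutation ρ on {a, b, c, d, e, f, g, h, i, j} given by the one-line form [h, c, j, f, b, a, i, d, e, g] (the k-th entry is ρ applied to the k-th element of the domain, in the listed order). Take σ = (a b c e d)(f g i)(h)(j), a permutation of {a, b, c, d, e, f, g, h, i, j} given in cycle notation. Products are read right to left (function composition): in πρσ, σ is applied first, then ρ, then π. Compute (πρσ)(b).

Chase b: σ(b) = c; ρ(c) = j; π(j) = c. Hence (πρσ)(b) = c.

c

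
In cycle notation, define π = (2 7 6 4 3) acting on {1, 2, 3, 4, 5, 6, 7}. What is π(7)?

In the cycle (2 7 6 4 3), 7 is followed by 6, so π(7) = 6.

6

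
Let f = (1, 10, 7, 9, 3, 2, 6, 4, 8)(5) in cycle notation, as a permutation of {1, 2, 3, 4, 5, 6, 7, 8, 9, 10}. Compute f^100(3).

3 lies in the 9-cycle (1, 10, 7, 9, 3, 2, 6, 4, 8).
On a 9-cycle, f^9 is the identity, so f^100 = f^1 there (100 ≡ 1 mod 9).
Advancing 1 step from 3: 3 → 2.

2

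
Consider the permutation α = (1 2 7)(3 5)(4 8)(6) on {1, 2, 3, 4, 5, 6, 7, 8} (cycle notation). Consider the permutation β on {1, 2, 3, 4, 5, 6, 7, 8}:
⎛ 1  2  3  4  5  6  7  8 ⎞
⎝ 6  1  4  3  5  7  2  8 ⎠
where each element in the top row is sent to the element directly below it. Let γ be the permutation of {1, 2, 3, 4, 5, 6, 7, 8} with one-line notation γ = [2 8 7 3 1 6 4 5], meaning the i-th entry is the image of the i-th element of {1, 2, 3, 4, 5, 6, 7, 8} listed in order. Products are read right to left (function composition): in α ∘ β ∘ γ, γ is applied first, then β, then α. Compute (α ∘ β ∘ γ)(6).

1

Apply the permutations in order: γ(6) = 6, then β(6) = 7, then α(7) = 1. So (α ∘ β ∘ γ)(6) = 1.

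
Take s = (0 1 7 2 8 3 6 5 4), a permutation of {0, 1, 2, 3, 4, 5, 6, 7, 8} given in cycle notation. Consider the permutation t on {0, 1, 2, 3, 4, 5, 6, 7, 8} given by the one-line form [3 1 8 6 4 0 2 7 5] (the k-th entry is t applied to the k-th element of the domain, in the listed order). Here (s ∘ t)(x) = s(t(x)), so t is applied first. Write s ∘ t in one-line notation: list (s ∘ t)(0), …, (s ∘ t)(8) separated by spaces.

Chase each element through t then s: 0 → 3 → 6; 1 → 1 → 7; 2 → 8 → 3; 3 → 6 → 5; 4 → 4 → 0; 5 → 0 → 1; 6 → 2 → 8; 7 → 7 → 2; 8 → 5 → 4.
So s ∘ t in one-line form is 6 7 3 5 0 1 8 2 4.

6 7 3 5 0 1 8 2 4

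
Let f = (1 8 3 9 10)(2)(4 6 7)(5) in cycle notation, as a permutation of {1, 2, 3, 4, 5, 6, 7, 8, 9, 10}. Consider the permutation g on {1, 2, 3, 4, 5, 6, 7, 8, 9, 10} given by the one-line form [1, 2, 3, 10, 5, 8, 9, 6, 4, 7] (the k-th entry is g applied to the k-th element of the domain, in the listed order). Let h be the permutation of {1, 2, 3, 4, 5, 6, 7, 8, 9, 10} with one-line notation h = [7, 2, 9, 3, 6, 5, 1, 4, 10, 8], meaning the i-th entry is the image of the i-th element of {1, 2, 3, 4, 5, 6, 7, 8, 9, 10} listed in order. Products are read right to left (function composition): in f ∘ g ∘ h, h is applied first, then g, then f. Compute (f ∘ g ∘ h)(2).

2

Chase 2: h(2) = 2; g(2) = 2; f(2) = 2. Hence (f ∘ g ∘ h)(2) = 2.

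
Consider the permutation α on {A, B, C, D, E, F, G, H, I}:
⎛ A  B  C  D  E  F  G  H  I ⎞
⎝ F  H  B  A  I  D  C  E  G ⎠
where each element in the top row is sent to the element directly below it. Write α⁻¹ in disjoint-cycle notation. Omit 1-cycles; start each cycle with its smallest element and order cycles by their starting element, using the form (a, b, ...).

The cycle decomposition of α is (A, F, D)(B, H, E, I, G, C).
The inverse reverses every cycle; in canonical form, α⁻¹ = (A, D, F)(B, C, G, I, E, H).

(A, D, F)(B, C, G, I, E, H)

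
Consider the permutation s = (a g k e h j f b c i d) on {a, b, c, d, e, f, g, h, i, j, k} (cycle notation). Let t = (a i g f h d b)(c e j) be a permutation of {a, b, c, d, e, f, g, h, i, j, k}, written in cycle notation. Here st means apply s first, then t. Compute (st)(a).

s(a) = g, then t(g) = f; composing gives (st)(a) = f.

f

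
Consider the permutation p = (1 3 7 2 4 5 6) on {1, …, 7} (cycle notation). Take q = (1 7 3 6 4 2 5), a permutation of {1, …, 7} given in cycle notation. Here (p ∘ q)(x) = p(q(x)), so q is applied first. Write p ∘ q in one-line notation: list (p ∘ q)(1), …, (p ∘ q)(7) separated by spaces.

2 6 1 4 3 5 7

Chase each element through q then p: 1 → 7 → 2; 2 → 5 → 6; 3 → 6 → 1; 4 → 2 → 4; 5 → 1 → 3; 6 → 4 → 5; 7 → 3 → 7.
Collecting the images, p ∘ q = [2 6 1 4 3 5 7].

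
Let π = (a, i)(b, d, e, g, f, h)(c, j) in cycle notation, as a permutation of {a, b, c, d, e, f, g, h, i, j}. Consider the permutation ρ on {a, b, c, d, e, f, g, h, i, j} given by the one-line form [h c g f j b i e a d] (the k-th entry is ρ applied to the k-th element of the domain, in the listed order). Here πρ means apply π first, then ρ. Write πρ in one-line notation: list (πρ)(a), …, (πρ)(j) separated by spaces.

(πρ)(x) = ρ(π(x)). Computing each image: ρ(π(a)) = ρ(i) = a, ρ(π(b)) = ρ(d) = f, ρ(π(c)) = ρ(j) = d, ρ(π(d)) = ρ(e) = j, ρ(π(e)) = ρ(g) = i, ρ(π(f)) = ρ(h) = e, ρ(π(g)) = ρ(f) = b, ρ(π(h)) = ρ(b) = c, ρ(π(i)) = ρ(a) = h, ρ(π(j)) = ρ(c) = g.
Hence πρ = [a f d j i e b c h g].

a f d j i e b c h g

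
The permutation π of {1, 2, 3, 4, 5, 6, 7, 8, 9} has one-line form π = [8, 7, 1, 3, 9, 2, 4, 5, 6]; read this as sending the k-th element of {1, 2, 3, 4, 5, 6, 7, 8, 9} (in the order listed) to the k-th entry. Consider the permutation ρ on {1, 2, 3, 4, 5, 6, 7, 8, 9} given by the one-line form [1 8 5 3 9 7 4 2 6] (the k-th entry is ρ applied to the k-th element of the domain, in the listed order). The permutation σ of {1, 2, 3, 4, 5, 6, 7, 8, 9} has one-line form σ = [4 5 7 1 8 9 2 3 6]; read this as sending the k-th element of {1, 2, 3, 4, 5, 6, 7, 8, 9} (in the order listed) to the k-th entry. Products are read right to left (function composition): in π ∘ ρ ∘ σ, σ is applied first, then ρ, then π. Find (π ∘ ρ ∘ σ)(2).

6

Chase 2: σ(2) = 5; ρ(5) = 9; π(9) = 6. Hence (π ∘ ρ ∘ σ)(2) = 6.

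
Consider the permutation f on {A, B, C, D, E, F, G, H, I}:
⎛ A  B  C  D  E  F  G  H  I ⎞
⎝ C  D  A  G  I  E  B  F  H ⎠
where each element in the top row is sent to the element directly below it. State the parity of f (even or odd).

In disjoint-cycle form the cycle lengths are 4, 3, 2.
A cycle of length ℓ contributes ℓ−1 transpositions, so f is a product of 3 + 2 + 1 = 6 transpositions — even.

even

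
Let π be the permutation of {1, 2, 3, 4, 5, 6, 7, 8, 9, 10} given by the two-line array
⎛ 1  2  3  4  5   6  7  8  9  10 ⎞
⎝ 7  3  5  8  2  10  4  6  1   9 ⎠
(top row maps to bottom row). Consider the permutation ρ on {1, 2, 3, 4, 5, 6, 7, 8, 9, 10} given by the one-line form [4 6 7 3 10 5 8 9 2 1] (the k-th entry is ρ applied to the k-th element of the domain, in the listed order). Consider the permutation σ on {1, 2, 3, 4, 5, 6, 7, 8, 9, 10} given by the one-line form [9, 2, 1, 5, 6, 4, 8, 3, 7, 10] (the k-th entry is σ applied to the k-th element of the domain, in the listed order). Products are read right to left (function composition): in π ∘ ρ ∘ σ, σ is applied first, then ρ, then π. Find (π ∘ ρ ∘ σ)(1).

(π ∘ ρ ∘ σ)(1) = π(ρ(σ(1))). σ(1) = 9, then ρ(9) = 2, then π(2) = 3, so the result is 3.

3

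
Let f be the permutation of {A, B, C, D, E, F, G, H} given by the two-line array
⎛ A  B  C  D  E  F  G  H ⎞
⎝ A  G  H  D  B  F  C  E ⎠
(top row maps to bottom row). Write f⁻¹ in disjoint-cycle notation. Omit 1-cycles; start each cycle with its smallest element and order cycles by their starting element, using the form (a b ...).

First write f in disjoint cycles: (B G C H E).
Reversing each cycle (and rotating so the smallest element leads) gives f⁻¹ = (B E H C G).

(B E H C G)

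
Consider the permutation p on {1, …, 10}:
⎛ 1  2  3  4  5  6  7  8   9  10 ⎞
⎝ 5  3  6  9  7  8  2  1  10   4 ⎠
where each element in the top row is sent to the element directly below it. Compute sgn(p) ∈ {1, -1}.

In disjoint-cycle form the cycle lengths are 7, 3.
A cycle is odd iff its length is even; p has 0 even-length cycles, so sgn(p) = (−1)^0 and p is even.

1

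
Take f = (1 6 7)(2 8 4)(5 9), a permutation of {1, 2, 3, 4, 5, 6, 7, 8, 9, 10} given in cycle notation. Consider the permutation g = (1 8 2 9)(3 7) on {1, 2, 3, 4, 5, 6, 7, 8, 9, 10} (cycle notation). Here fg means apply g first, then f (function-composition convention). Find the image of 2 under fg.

5

(fg)(2) = f(g(2)). g(2) = 9, then f(9) = 5. So (fg)(2) = 5.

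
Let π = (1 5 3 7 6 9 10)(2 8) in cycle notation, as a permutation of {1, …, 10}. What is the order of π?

The disjoint cycles have lengths 7, 2, 1.
The order is lcm(7, 2) = 14.

14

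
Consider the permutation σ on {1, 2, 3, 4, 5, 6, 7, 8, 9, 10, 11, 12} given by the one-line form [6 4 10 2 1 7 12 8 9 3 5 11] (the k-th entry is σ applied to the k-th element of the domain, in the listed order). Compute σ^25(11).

5

Tracing 11 → 5 → … returns to 11 after 6 steps, so 11 lies in a 6-cycle (1 6 7 12 11 5).
Since the cycle has length 6, σ^25 acts on it the same as σ^1 (25 mod 6 = 1).
Stepping 1 place around the cycle: 11 → 5.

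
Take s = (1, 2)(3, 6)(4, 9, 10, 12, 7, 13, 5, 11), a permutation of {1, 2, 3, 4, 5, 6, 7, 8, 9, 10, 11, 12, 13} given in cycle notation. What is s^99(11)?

11 lies in the 8-cycle (4, 9, 10, 12, 7, 13, 5, 11).
Powers repeat with period 8 on this cycle, and 99 mod 8 = 3, so s^99(11) = s^3(11).
Stepping 3 places around the cycle: 11 → 4 → 9 → 10.

10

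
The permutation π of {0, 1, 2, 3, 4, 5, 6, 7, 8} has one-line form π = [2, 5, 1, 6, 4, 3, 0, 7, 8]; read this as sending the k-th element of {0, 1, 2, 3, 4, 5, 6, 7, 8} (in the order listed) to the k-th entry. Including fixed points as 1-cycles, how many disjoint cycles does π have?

4

The cycle decomposition is (0, 2, 1, 5, 3, 6)(4)(7)(8), which has 4 cycles (counting 1-cycles).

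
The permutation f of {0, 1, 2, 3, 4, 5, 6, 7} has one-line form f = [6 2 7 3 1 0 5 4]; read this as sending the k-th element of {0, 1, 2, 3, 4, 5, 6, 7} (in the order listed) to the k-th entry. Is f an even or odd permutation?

In disjoint-cycle form the cycle lengths are 4, 3, 1.
A cycle is odd iff its length is even; f has 1 even-length cycle, so sgn(f) = (−1)^1 and f is odd.

odd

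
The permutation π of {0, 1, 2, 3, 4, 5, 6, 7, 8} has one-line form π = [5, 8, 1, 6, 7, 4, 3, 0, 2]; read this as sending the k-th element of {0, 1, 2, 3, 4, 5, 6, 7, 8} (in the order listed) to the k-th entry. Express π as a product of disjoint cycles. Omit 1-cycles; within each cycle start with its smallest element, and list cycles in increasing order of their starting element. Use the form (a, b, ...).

Start at 0 and follow images: 0 → 5 → 4 → 7 → 0, giving the cycle (0, 5, 4, 7).
Continuing from each remaining unvisited element yields (0, 5, 4, 7)(1, 8, 2)(3, 6).

(0, 5, 4, 7)(1, 8, 2)(3, 6)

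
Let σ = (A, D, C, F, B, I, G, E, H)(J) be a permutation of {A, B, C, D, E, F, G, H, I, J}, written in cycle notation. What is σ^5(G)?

C

G lies in the 9-cycle (A, D, C, F, B, I, G, E, H).
Stepping 5 places around the cycle: G → E → H → A → D → C.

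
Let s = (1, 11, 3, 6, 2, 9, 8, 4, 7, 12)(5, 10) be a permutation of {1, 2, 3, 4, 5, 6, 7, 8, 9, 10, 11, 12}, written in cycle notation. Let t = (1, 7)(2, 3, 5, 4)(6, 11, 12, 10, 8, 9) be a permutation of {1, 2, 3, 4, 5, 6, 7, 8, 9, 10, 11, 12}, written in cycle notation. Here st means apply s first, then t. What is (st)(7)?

s(7) = 12, then t(12) = 10; composing gives (st)(7) = 10.

10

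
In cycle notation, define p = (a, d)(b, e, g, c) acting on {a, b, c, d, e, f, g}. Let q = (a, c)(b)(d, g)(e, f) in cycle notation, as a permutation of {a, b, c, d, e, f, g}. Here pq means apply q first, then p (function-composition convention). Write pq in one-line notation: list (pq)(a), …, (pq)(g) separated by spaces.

b e d c f g a

(pq)(x) = p(q(x)). Computing each image: p(q(a)) = p(c) = b, p(q(b)) = p(b) = e, p(q(c)) = p(a) = d, p(q(d)) = p(g) = c, p(q(e)) = p(f) = f, p(q(f)) = p(e) = g, p(q(g)) = p(d) = a.
Hence pq = [b e d c f g a].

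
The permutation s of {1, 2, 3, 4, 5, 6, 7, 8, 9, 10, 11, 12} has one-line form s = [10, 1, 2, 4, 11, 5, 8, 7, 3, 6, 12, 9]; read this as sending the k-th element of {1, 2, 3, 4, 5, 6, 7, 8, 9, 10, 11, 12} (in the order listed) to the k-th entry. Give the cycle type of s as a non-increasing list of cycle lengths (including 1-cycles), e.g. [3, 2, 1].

The disjoint cycles are (1, 10, 6, 5, 11, 12, 9, 3, 2)(4)(7, 8), with lengths 9, 2, 1 in non-increasing order.

[9, 2, 1]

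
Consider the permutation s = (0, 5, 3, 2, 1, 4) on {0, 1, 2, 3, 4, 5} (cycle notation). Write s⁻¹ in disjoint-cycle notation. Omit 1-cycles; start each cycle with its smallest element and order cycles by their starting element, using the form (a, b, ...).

(0, 4, 1, 2, 3, 5)

The inverse reverses each cycle.
Reversing each cycle of s and rotating so the smallest element leads gives (0, 4, 1, 2, 3, 5).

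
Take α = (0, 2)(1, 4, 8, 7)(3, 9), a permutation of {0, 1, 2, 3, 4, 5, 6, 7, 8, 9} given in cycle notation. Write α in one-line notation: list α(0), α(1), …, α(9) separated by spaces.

Reading each image from the cycles: 0→2, 1→4, 2→0, 3→9, 4→8, 5→5, 6→6, 7→1, 8→7, 9→3.
So the one-line form is 2 4 0 9 8 5 6 1 7 3.

2 4 0 9 8 5 6 1 7 3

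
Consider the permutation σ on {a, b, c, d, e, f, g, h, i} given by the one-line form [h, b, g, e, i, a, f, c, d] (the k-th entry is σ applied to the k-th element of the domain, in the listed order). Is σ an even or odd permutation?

even

In disjoint-cycle form the cycle lengths are 5, 3, 1.
A cycle of length ℓ contributes ℓ−1 transpositions, so σ is a product of 4 + 2 = 6 transpositions — even.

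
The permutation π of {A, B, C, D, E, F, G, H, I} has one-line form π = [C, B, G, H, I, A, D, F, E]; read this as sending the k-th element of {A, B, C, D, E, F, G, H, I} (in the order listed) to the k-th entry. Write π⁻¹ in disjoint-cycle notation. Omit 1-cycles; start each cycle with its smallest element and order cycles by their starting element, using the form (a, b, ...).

(A, F, H, D, G, C)(E, I)

First write π in disjoint cycles: (A, C, G, D, H, F)(E, I).
The inverse reverses every cycle; in canonical form, π⁻¹ = (A, F, H, D, G, C)(E, I).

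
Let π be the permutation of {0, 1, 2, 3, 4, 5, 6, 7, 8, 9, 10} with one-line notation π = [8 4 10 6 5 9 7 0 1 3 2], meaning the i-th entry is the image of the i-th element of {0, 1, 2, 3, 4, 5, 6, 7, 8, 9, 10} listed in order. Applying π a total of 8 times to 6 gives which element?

3

Tracing 6 → 7 → … returns to 6 after 9 steps, so 6 lies in a 9-cycle (0, 8, 1, 4, 5, 9, 3, 6, 7).
Advancing 8 steps from 6: 6 → 7 → 0 → 8 → 1 → 4 → 5 → 9 → 3.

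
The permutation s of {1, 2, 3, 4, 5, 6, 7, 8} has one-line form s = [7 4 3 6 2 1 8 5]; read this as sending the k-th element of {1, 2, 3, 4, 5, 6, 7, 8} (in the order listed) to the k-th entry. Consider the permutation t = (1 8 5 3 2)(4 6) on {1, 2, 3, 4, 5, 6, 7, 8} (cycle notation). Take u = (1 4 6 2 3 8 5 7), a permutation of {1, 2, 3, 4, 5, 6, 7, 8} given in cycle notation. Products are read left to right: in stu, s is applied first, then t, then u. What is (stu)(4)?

6

(stu)(4) = u(t(s(4))). s(4) = 6, then t(6) = 4, then u(4) = 6, so the result is 6.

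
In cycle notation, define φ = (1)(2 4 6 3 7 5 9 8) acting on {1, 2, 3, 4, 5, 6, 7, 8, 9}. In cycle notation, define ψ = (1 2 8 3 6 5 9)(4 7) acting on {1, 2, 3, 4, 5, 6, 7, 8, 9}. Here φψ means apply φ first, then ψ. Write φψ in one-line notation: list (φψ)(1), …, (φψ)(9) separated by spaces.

2 7 4 5 1 6 9 8 3

For each element, apply φ then ψ: 1 → 1 → 2; 2 → 4 → 7; 3 → 7 → 4; 4 → 6 → 5; 5 → 9 → 1; 6 → 3 → 6; 7 → 5 → 9; 8 → 2 → 8; 9 → 8 → 3.
Collecting the images, φψ = [2 7 4 5 1 6 9 8 3].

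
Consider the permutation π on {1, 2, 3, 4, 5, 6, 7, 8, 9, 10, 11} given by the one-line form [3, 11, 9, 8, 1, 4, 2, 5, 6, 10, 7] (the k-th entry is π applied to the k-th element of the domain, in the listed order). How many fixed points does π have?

The fixed points (elements with π(x) = x) are {10}, so there is 1.

1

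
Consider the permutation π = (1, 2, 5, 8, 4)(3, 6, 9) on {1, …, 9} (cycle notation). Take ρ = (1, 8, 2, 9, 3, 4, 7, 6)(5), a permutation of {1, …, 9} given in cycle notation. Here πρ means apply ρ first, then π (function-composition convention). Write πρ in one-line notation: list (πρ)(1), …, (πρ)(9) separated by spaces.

4 3 1 7 8 2 9 5 6

For each element, apply ρ then π: 1 → 8 → 4; 2 → 9 → 3; 3 → 4 → 1; 4 → 7 → 7; 5 → 5 → 8; 6 → 1 → 2; 7 → 6 → 9; 8 → 2 → 5; 9 → 3 → 6.
Collecting the images, πρ = [4 3 1 7 8 2 9 5 6].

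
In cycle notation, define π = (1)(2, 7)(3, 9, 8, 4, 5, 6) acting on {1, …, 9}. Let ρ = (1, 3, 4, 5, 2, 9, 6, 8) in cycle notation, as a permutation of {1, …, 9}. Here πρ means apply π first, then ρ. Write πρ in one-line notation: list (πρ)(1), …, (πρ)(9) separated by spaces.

(πρ)(x) = ρ(π(x)). Computing each image: ρ(π(1)) = ρ(1) = 3, ρ(π(2)) = ρ(7) = 7, ρ(π(3)) = ρ(9) = 6, ρ(π(4)) = ρ(5) = 2, ρ(π(5)) = ρ(6) = 8, ρ(π(6)) = ρ(3) = 4, ρ(π(7)) = ρ(2) = 9, ρ(π(8)) = ρ(4) = 5, ρ(π(9)) = ρ(8) = 1.
Hence πρ = [3 7 6 2 8 4 9 5 1].

3 7 6 2 8 4 9 5 1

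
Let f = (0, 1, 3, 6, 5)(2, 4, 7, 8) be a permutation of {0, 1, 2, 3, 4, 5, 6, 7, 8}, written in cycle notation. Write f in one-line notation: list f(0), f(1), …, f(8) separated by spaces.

1 3 4 6 7 0 5 8 2

Image by image: 0↦1, 1↦3, 2↦4, 3↦6, 4↦7, 5↦0, 6↦5, 7↦8, 8↦2.
So the one-line form is 1 3 4 6 7 0 5 8 2.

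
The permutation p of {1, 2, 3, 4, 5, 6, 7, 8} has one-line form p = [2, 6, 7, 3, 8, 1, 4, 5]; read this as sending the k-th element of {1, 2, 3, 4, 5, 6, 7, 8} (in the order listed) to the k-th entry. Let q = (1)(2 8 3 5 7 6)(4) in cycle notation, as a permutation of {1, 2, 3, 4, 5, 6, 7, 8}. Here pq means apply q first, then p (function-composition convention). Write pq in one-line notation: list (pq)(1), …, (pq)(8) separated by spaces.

For each element, apply q then p: 1 → 1 → 2; 2 → 8 → 5; 3 → 5 → 8; 4 → 4 → 3; 5 → 7 → 4; 6 → 2 → 6; 7 → 6 → 1; 8 → 3 → 7.
Collecting the images, pq = [2 5 8 3 4 6 1 7].

2 5 8 3 4 6 1 7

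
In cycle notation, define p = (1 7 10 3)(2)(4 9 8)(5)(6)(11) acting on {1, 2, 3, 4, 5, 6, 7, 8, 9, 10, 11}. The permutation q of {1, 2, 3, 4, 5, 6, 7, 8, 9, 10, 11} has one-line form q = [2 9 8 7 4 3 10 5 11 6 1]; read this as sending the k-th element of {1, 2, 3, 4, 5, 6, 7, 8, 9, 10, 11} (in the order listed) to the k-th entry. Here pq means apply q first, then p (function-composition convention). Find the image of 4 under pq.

10

(pq)(4) = p(q(4)). q(4) = 7, then p(7) = 10. So (pq)(4) = 10.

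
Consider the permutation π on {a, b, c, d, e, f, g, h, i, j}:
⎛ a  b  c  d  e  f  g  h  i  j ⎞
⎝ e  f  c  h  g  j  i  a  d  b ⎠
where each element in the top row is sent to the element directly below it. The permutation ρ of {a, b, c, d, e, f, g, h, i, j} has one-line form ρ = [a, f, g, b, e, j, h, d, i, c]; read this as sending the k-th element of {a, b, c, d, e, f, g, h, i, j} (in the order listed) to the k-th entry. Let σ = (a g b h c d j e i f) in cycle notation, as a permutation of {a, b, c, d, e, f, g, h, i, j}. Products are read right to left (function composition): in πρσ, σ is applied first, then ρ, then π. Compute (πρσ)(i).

Apply the permutations in order: σ(i) = f, then ρ(f) = j, then π(j) = b. So (πρσ)(i) = b.

b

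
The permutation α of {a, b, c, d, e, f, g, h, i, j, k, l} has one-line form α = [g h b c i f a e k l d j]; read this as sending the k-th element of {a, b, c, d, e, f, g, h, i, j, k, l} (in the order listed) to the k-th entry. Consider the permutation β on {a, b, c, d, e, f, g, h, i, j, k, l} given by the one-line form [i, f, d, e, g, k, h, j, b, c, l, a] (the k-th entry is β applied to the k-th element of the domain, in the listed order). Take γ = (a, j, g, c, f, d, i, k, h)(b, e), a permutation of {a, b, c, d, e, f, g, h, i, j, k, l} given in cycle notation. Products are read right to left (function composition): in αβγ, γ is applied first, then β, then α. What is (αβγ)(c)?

Chase c: γ(c) = f; β(f) = k; α(k) = d. Hence (αβγ)(c) = d.

d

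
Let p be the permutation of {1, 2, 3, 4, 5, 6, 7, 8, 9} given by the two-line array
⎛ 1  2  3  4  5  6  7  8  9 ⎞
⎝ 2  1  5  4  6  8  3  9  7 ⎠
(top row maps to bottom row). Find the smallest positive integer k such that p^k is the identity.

Writing p as disjoint cycles, the cycle lengths are 6, 2, 1.
Since disjoint cycles commute, ord(p) = lcm(6, 2) = 6.

6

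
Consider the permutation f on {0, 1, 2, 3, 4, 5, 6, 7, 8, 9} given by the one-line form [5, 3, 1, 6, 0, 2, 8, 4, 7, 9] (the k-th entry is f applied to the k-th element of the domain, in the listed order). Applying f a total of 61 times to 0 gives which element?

7

Tracing 0 → 5 → … returns to 0 after 9 steps, so 0 lies in a 9-cycle (0 5 2 1 3 6 8 7 4).
On a 9-cycle, f^9 is the identity, so f^61 = f^7 there (61 ≡ 7 mod 9).
Stepping 7 places around the cycle: 0 → 5 → 2 → 1 → 3 → 6 → 8 → 7.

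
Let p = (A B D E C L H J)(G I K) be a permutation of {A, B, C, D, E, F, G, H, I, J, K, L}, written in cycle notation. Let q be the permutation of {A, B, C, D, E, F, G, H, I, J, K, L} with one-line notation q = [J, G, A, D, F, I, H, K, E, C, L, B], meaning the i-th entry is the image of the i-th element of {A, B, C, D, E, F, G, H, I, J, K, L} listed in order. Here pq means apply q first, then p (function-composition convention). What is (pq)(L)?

D

q(L) = B, then p(B) = D; composing gives (pq)(L) = D.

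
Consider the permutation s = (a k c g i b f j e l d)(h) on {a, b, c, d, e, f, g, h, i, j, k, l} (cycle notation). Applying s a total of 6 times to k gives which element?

j

k lies in the 11-cycle (a k c g i b f j e l d).
Advancing 6 steps from k: k → c → g → i → b → f → j.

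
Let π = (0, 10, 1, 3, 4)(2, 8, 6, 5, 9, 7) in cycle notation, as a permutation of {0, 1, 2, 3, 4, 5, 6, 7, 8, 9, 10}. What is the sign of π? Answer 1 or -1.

-1

The cycle lengths are 6, 5.
A cycle is odd iff its length is even; π has 1 even-length cycle, so sgn(π) = (−1)^1 and π is odd.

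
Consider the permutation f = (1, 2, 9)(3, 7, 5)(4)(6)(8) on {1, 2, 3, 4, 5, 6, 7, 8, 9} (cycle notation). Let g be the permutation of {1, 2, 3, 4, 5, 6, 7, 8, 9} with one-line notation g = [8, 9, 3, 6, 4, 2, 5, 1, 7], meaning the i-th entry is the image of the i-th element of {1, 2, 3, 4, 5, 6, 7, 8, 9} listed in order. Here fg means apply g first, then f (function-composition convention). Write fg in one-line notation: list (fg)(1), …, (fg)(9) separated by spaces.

8 1 7 6 4 9 3 2 5

(fg)(x) = f(g(x)). Computing each image: f(g(1)) = f(8) = 8, f(g(2)) = f(9) = 1, f(g(3)) = f(3) = 7, f(g(4)) = f(6) = 6, f(g(5)) = f(4) = 4, f(g(6)) = f(2) = 9, f(g(7)) = f(5) = 3, f(g(8)) = f(1) = 2, f(g(9)) = f(7) = 5.
Hence fg = [8 1 7 6 4 9 3 2 5].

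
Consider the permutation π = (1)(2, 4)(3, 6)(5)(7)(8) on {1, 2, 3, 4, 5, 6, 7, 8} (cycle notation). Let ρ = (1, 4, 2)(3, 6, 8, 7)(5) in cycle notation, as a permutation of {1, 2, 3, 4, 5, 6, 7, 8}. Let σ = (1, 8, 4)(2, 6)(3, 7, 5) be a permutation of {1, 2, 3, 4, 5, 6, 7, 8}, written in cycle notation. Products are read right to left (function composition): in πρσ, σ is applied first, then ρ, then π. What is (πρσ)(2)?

Chase 2: σ(2) = 6; ρ(6) = 8; π(8) = 8. Hence (πρσ)(2) = 8.

8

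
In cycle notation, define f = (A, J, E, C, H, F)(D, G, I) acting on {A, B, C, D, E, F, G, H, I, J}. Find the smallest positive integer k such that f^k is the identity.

6

The cycle type of f is (6, 3, 1).
Since disjoint cycles commute, ord(f) = lcm(6, 3) = 6.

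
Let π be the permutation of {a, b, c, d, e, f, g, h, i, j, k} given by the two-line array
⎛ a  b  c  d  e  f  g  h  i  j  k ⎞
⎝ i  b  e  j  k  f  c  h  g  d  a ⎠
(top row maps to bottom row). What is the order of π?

The disjoint-cycle form of π has cycle lengths 6, 2, 1, 1, 1.
Since disjoint cycles commute, ord(π) = lcm(6, 2) = 6.

6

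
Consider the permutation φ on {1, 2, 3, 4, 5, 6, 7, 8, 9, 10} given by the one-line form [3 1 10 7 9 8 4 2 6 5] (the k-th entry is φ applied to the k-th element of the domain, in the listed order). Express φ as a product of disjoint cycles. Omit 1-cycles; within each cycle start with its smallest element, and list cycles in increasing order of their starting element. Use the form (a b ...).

(1 3 10 5 9 6 8 2)(4 7)

Start at 1 and follow images: 1 → 3 → 10 → 5 → 9 → 6 → 8 → 2 → 1, giving the cycle (1 3 10 5 9 6 8 2).
Continuing from each remaining unvisited element yields (1 3 10 5 9 6 8 2)(4 7).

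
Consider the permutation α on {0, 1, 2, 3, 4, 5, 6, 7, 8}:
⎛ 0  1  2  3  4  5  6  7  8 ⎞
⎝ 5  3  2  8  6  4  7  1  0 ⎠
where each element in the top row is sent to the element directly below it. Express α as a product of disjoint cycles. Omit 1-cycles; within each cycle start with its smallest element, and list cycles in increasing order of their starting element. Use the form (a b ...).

(0 5 4 6 7 1 3 8)

From 0: 0 → 5 → 4 → 6 → 7 → 1 → 3 → 8 → 0, closing the cycle (0 5 4 6 7 1 3 8).
Continuing from each remaining unvisited element yields (0 5 4 6 7 1 3 8).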